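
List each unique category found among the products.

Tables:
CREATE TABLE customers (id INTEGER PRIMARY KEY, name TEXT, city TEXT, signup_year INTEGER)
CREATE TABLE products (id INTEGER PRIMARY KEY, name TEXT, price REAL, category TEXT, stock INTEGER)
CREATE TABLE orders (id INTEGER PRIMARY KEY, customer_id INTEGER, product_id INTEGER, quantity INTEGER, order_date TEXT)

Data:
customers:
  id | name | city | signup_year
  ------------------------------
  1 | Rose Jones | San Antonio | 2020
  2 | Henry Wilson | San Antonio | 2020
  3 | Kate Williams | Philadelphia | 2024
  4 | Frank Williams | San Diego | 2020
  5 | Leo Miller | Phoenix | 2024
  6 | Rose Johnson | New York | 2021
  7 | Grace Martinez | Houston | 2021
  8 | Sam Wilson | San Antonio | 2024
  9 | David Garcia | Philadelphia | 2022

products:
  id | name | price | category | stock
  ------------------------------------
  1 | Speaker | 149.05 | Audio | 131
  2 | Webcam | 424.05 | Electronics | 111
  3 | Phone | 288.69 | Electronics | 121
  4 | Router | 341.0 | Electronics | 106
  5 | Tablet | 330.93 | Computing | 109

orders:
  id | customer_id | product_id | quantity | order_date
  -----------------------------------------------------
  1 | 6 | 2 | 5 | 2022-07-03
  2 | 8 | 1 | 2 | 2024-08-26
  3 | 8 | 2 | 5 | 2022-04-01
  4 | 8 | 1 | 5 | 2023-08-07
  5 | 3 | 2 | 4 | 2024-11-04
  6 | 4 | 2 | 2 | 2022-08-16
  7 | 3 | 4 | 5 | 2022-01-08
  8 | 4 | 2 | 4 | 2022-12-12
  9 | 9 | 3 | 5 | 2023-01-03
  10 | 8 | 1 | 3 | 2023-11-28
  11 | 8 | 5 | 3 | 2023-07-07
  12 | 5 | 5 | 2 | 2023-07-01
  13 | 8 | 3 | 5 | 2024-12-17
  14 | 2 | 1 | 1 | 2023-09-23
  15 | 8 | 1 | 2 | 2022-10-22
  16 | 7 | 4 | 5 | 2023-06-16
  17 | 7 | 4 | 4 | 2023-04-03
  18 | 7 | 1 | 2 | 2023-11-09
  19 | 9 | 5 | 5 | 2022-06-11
SELECT DISTINCT category FROM products

Execution result:
category
Audio
Electronics
Computing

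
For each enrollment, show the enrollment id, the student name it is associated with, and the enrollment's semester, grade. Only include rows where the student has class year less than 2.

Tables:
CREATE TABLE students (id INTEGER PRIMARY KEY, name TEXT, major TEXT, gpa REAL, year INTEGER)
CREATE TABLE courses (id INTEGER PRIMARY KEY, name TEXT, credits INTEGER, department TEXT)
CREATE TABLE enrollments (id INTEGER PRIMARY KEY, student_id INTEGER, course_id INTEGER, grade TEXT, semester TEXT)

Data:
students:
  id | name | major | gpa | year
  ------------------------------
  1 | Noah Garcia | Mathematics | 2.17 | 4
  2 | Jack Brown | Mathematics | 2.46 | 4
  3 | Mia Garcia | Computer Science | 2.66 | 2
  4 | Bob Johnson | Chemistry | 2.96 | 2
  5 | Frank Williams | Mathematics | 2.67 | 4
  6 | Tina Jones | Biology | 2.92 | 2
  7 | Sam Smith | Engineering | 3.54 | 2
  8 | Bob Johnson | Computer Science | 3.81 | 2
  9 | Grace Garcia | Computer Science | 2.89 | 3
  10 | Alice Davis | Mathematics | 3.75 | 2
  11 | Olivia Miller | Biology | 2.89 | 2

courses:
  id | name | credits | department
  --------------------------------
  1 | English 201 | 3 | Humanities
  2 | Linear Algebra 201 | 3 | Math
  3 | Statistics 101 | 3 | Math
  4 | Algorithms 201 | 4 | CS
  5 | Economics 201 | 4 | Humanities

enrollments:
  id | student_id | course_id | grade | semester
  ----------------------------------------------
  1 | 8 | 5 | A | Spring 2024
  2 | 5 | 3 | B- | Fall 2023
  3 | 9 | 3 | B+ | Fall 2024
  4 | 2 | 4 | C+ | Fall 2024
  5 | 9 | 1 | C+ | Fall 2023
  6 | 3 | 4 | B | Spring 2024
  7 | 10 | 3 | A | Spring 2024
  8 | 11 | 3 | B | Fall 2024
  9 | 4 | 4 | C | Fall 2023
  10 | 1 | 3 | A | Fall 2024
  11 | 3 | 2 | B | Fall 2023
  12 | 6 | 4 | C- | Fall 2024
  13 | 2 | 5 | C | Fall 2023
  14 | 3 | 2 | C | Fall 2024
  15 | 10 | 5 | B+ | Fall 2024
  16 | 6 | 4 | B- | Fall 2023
SELECT c.id, p.name AS student, c.semester, c.grade FROM enrollments c JOIN students p ON c.student_id = p.id WHERE p.year < 2

Execution result:
(no rows)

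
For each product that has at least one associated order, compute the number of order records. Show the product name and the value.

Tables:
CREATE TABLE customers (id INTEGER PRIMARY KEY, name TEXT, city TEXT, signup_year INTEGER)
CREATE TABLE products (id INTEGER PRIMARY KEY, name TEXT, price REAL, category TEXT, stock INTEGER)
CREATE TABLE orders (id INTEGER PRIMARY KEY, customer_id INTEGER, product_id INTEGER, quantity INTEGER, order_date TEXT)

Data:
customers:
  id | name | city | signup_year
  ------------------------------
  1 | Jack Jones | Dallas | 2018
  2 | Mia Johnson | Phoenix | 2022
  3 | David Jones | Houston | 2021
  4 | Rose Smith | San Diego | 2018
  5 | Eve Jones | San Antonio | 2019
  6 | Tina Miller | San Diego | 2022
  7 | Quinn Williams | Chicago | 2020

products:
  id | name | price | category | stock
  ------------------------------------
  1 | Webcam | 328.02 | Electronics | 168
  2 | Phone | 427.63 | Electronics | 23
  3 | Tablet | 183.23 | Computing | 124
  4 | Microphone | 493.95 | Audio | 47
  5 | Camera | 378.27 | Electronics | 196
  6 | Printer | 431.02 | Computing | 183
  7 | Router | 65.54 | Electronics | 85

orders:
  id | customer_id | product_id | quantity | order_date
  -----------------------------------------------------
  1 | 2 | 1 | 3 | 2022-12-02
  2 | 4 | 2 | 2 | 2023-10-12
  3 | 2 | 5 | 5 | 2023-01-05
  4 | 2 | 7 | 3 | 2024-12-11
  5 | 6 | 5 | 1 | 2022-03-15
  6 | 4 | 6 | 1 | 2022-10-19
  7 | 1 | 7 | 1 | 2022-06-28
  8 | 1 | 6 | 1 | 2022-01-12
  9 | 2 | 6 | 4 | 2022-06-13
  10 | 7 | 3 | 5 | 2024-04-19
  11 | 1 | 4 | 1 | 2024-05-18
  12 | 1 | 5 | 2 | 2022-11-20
SELECT p.name, COUNT(*) AS n FROM orders c JOIN products p ON c.product_id = p.id GROUP BY p.id, p.name

Execution result:
name | n
Webcam | 1
Phone | 1
Tablet | 1
Microphone | 1
Camera | 3
Printer | 3
Router | 2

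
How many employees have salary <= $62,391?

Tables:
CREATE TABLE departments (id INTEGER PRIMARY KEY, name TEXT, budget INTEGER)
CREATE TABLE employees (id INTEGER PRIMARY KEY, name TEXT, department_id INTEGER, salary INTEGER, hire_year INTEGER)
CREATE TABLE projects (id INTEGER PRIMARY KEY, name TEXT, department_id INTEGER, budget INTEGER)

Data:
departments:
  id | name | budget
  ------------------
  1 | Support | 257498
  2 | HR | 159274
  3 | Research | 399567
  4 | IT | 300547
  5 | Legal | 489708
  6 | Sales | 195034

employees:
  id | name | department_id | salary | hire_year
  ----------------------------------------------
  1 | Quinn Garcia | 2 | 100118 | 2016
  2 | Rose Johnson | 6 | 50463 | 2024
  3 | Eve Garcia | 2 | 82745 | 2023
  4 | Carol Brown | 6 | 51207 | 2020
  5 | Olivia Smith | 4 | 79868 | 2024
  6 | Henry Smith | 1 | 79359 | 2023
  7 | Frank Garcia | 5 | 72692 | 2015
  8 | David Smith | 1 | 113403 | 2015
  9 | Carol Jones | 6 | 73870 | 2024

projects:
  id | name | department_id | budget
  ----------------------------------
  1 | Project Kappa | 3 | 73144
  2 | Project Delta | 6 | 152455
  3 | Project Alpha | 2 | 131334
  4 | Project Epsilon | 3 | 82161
SELECT COUNT(*) FROM employees WHERE salary <= 62391

Execution result:
2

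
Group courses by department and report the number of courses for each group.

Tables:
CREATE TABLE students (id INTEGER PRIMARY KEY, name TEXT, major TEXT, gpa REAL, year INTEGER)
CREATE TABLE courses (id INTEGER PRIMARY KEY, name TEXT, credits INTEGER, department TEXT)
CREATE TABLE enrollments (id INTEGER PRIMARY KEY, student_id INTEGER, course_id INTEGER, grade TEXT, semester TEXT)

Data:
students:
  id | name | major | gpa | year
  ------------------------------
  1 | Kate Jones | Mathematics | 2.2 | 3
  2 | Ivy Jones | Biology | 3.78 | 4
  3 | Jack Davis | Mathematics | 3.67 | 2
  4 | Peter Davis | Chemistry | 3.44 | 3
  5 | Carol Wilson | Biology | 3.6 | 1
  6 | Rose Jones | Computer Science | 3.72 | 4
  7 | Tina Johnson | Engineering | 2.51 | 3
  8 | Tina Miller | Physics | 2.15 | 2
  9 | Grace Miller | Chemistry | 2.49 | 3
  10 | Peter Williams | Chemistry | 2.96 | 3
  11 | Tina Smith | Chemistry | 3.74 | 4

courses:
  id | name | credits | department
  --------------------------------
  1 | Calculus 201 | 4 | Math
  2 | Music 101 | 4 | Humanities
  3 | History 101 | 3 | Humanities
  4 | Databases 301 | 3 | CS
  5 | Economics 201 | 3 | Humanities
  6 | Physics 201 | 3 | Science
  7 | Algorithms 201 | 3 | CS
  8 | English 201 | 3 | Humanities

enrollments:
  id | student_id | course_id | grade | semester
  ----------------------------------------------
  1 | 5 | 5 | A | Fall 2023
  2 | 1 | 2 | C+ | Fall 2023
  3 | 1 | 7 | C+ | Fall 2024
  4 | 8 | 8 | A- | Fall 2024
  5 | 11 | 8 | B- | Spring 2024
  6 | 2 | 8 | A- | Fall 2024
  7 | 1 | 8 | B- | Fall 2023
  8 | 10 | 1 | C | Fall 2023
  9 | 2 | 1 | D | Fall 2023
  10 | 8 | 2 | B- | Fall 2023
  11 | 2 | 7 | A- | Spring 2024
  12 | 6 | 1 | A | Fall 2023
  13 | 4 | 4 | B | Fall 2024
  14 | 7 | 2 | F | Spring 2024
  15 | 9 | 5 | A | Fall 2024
SELECT department, COUNT(*) AS n FROM courses GROUP BY department

Execution result:
department | n
CS | 2
Humanities | 4
Math | 1
Science | 1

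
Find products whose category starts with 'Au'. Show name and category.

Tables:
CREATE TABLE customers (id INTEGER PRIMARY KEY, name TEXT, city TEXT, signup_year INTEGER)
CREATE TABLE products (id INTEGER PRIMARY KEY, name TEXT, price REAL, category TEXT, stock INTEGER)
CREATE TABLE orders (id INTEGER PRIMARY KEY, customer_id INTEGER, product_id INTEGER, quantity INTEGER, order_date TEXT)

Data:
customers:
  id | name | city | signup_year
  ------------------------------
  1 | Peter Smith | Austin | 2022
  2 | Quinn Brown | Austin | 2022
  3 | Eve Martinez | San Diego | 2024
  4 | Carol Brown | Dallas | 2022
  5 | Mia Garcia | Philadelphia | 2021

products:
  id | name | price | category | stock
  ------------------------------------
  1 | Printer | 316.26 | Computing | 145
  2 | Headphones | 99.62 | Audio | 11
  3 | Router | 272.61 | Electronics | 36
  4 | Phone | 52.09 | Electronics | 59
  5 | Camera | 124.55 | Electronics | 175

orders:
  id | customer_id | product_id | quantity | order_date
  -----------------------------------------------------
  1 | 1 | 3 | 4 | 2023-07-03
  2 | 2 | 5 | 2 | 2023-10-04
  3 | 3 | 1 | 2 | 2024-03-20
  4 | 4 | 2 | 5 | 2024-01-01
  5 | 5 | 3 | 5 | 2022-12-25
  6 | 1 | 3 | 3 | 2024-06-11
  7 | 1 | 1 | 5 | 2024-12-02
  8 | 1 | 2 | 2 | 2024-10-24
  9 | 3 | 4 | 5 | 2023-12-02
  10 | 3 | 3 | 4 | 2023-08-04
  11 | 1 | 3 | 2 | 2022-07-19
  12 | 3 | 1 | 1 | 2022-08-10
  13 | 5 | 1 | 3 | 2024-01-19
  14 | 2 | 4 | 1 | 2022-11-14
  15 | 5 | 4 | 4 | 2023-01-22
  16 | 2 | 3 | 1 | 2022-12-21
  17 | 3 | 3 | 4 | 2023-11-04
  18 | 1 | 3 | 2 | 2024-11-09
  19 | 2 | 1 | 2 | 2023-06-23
SELECT name, category FROM products WHERE category LIKE 'Au%'

Execution result:
name | category
Headphones | Audio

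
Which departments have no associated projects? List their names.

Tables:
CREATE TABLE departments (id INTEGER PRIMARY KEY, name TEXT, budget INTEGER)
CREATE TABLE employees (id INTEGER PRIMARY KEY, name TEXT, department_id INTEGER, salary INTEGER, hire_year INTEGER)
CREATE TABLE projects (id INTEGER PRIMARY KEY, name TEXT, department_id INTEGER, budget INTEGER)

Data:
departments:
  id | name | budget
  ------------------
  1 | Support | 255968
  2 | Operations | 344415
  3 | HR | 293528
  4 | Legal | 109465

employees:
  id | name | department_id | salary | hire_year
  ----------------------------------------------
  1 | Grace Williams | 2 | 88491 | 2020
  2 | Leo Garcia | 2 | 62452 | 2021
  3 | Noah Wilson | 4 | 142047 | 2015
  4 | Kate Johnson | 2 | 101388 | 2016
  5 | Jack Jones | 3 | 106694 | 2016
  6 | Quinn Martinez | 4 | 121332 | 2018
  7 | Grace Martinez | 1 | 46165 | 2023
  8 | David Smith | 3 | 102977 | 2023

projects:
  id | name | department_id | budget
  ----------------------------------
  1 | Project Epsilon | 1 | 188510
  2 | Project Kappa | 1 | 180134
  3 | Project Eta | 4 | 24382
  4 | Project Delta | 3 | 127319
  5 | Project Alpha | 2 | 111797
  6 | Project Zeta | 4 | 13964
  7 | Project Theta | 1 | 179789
SELECT p.name FROM departments p LEFT JOIN projects c ON c.department_id = p.id WHERE c.id IS NULL

Execution result:
(no rows)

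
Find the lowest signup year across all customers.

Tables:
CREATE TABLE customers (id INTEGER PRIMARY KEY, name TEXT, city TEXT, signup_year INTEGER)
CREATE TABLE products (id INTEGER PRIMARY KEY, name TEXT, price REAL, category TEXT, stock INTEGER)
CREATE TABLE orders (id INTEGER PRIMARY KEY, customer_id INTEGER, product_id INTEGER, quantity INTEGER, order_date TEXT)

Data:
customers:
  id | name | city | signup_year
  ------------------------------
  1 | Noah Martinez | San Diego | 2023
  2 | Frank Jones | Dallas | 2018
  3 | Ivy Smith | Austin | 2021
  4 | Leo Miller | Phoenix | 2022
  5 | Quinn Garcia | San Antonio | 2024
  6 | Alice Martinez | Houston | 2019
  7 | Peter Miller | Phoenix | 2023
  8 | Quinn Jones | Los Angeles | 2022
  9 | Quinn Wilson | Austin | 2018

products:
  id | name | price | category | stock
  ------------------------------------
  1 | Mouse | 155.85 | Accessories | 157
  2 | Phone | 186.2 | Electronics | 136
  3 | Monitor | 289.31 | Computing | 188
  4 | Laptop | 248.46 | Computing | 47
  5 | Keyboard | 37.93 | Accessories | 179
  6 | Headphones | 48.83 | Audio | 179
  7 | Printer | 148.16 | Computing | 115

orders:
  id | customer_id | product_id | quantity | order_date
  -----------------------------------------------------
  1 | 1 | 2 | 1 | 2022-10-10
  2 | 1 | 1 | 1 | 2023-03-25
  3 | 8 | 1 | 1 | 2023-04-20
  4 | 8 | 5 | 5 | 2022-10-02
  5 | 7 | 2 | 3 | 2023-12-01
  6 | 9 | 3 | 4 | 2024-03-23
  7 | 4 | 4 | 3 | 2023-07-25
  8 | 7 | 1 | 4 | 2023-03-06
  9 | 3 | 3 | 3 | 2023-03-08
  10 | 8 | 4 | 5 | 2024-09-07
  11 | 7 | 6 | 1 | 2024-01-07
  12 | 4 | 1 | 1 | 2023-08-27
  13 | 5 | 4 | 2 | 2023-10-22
SELECT MIN(signup_year) FROM customers

Execution result:
2018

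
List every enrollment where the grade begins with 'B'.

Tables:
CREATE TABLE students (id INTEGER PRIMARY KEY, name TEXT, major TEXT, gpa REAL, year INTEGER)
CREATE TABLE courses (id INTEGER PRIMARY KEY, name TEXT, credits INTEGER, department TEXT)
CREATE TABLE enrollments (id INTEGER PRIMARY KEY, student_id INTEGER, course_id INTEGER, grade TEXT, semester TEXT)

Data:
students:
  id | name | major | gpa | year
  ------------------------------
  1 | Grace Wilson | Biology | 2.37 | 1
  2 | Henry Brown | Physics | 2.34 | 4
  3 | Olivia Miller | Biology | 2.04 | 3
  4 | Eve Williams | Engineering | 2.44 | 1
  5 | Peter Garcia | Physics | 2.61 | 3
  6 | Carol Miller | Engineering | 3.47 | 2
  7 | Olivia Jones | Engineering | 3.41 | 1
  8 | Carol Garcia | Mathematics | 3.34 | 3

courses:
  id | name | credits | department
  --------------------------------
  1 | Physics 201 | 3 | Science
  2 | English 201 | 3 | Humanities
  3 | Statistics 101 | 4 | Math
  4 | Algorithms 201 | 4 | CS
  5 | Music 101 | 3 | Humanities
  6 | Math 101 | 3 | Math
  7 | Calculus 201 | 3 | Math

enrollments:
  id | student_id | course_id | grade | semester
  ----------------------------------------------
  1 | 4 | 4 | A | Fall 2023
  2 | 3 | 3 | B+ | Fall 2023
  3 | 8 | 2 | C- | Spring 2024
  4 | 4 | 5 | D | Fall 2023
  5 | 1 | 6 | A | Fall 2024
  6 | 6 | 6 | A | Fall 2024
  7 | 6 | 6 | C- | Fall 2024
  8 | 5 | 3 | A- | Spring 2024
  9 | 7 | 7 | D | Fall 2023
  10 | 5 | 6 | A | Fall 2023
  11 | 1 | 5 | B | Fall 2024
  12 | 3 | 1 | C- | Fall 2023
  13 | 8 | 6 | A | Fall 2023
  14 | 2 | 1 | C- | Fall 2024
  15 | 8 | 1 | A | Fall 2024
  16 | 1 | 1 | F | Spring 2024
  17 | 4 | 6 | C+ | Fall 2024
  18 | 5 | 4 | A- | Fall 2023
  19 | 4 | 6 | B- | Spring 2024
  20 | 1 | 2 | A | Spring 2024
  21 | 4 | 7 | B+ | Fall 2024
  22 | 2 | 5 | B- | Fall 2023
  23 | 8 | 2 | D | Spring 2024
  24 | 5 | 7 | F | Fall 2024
SELECT id, grade FROM enrollments WHERE grade LIKE 'B%'

Execution result:
id | grade
2 | B+
11 | B
19 | B-
21 | B+
22 | B-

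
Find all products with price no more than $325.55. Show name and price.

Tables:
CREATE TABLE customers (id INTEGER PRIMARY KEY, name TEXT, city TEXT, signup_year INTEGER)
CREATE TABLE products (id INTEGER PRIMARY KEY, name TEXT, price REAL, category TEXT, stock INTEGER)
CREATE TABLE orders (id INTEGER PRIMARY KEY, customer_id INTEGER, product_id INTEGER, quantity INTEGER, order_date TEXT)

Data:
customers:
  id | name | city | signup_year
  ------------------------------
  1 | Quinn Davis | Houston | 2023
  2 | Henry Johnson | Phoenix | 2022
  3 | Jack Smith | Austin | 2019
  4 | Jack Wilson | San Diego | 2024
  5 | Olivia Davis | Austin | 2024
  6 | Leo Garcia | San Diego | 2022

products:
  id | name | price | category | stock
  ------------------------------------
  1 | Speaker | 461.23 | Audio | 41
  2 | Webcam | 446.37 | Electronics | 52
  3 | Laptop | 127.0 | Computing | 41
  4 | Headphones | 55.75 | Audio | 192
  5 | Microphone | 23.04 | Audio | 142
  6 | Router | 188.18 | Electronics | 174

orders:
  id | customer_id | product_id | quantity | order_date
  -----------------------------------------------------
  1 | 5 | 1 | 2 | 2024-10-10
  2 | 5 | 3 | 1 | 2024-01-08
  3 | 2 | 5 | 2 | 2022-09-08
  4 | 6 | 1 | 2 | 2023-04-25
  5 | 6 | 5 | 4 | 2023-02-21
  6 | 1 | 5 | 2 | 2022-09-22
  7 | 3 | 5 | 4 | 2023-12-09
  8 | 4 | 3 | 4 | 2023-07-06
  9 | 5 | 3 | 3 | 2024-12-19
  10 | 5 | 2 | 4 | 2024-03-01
SELECT name, price FROM products WHERE price <= 325.55

Execution result:
name | price
Laptop | 127.00
Headphones | 55.75
Microphone | 23.04
Router | 188.18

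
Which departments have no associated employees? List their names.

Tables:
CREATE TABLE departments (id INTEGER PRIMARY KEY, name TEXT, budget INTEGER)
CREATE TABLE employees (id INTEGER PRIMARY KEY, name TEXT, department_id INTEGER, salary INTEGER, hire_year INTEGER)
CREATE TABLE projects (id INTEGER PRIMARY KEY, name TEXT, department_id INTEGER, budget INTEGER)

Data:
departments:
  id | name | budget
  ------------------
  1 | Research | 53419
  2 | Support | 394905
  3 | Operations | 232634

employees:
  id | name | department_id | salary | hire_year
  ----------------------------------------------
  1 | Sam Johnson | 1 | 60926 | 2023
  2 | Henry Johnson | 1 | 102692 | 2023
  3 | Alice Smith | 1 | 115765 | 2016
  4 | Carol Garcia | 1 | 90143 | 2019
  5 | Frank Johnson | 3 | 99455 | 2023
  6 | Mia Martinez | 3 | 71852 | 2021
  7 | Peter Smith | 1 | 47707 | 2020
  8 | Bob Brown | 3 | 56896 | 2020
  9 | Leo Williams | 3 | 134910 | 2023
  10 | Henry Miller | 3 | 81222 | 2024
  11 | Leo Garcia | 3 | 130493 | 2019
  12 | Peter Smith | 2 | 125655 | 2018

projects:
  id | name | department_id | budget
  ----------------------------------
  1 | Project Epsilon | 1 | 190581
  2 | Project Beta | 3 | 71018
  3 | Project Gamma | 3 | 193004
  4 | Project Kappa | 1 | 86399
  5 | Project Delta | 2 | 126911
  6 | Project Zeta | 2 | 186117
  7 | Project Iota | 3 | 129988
SELECT p.name FROM departments p LEFT JOIN employees c ON c.department_id = p.id WHERE c.id IS NULL

Execution result:
(no rows)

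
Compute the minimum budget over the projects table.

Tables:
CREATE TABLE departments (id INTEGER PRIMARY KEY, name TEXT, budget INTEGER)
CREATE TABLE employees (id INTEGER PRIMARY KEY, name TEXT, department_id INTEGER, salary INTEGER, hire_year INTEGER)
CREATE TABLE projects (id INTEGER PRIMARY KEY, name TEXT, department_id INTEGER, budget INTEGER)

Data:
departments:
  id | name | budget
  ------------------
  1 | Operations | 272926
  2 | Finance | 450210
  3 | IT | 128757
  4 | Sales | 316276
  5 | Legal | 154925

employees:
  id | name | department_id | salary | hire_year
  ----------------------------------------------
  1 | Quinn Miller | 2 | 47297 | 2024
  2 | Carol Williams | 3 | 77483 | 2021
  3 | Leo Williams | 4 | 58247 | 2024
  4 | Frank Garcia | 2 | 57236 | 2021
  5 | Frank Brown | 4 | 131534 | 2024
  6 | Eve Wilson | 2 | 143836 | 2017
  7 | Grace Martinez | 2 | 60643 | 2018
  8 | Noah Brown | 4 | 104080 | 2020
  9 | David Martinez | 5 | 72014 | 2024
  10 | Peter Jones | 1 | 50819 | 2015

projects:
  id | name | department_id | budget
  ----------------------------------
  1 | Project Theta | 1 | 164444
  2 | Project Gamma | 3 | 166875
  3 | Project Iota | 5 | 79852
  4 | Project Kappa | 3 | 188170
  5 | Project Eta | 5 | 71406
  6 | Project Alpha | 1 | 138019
SELECT MIN(budget) FROM projects

Execution result:
71406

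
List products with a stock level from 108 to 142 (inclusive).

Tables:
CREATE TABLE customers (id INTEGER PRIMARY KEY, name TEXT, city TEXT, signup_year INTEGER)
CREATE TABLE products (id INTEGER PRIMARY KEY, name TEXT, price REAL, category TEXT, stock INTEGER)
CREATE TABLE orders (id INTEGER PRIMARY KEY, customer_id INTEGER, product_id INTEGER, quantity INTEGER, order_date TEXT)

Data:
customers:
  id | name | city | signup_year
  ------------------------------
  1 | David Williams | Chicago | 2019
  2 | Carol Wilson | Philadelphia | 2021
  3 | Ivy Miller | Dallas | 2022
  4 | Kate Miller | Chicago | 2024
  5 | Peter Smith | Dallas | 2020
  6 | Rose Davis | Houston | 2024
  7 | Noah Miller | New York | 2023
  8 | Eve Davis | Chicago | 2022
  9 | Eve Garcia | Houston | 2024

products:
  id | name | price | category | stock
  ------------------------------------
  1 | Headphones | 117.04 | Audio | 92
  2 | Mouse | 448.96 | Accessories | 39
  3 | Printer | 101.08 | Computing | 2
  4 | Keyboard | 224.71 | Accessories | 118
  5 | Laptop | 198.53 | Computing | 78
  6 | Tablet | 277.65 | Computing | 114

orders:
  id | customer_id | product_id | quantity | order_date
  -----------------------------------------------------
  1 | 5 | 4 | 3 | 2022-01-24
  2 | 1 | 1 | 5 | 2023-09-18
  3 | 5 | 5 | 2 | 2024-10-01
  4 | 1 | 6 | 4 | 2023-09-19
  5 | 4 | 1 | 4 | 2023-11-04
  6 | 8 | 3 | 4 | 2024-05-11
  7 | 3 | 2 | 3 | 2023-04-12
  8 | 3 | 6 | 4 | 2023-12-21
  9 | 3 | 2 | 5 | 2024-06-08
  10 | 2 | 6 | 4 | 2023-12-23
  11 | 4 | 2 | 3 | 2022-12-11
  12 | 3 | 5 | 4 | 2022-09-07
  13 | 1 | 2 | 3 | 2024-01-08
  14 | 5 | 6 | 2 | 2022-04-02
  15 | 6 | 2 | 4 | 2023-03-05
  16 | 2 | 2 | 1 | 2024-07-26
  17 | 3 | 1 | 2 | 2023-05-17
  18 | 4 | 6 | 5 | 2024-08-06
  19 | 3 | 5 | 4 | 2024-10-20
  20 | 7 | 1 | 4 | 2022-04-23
SELECT name, stock FROM products WHERE stock BETWEEN 108 AND 142

Execution result:
name | stock
Keyboard | 118
Tablet | 114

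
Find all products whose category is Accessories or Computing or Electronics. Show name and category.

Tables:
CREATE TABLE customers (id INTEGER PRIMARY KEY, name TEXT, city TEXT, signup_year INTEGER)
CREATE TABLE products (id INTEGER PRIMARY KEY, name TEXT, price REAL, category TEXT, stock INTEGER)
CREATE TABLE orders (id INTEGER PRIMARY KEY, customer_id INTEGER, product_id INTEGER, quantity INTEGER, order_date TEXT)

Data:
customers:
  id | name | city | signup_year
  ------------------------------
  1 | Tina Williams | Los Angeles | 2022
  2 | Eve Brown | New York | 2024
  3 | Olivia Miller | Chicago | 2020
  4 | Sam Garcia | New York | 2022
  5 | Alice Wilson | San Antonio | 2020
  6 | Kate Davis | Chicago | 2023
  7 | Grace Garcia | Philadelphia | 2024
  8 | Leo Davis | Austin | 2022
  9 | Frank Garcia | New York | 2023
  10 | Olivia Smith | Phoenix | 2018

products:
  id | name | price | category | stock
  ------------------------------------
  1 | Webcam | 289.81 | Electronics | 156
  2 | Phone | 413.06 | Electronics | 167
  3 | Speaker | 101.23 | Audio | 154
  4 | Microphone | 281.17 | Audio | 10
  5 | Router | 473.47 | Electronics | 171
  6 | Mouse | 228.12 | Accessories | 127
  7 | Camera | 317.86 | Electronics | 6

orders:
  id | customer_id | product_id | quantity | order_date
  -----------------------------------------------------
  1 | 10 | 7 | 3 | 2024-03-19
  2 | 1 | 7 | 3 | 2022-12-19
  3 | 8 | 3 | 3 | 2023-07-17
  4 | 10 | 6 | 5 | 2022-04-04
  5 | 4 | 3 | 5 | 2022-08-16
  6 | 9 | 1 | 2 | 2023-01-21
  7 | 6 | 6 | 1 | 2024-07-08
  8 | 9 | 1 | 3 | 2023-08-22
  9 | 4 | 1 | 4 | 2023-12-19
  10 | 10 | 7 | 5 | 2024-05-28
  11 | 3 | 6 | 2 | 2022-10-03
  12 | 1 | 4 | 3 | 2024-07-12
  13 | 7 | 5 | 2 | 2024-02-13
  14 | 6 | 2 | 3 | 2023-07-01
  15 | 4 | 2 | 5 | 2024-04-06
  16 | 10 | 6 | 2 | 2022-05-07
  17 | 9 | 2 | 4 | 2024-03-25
SELECT name, category FROM products WHERE category IN ('Accessories', 'Computing', 'Electronics')

Execution result:
name | category
Webcam | Electronics
Phone | Electronics
Router | Electronics
Mouse | Accessories
Camera | Electronics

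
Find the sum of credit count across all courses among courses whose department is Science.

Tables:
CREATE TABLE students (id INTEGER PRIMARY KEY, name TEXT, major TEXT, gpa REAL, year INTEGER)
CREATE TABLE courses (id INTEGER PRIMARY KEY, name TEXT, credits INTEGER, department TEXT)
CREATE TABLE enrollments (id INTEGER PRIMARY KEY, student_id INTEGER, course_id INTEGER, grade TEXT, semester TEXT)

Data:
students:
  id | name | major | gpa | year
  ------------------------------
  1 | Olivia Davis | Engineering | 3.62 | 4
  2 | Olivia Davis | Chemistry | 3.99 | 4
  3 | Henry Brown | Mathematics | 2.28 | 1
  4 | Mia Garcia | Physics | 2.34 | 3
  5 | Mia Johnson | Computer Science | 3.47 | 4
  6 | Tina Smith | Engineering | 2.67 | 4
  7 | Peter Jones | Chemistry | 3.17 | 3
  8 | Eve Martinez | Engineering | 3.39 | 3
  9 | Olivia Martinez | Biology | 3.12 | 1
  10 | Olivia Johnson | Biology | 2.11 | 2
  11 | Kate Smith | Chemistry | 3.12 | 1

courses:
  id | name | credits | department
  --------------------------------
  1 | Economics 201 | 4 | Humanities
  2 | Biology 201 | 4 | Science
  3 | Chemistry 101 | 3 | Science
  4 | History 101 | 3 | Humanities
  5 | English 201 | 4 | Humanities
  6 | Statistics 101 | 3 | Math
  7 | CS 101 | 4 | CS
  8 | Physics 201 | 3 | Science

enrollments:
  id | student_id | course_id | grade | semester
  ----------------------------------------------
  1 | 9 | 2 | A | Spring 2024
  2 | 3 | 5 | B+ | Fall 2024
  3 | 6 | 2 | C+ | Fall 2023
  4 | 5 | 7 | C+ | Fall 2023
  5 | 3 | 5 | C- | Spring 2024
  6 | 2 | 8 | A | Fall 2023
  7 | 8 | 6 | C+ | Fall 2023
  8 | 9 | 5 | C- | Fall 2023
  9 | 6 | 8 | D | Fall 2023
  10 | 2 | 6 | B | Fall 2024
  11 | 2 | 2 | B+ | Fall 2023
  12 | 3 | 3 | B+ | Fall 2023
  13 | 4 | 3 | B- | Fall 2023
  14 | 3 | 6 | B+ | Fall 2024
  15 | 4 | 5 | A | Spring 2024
SELECT SUM(credits) FROM courses WHERE department = 'Science'

Execution result:
10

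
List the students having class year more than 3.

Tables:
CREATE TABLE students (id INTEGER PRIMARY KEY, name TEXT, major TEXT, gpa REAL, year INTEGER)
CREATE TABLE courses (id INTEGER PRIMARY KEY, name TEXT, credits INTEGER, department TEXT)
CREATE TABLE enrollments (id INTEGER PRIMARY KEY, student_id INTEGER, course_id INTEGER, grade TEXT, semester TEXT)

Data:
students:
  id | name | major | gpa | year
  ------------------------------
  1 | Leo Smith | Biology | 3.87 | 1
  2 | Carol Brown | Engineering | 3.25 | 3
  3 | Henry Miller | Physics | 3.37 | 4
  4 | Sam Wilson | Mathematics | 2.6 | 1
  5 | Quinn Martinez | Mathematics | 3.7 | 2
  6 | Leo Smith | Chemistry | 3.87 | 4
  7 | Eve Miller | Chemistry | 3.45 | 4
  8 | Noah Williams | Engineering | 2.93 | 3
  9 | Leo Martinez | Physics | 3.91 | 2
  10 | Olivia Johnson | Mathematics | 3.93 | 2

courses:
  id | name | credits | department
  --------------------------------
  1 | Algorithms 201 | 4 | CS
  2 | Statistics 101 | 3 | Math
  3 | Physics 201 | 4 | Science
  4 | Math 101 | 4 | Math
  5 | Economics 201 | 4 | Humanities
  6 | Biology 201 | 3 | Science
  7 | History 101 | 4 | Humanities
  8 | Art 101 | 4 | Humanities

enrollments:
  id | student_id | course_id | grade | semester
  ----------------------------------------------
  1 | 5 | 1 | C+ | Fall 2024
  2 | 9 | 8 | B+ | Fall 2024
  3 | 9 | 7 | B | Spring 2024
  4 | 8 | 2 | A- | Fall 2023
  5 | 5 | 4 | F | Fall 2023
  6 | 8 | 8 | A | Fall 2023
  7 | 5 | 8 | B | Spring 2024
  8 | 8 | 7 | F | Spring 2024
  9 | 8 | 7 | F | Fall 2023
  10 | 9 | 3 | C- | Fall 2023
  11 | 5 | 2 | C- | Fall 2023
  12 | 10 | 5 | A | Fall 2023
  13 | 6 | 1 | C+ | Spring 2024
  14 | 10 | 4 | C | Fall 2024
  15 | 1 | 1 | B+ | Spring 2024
SELECT name, year FROM students WHERE year > 3

Execution result:
name | year
Henry Miller | 4
Leo Smith | 4
Eve Miller | 4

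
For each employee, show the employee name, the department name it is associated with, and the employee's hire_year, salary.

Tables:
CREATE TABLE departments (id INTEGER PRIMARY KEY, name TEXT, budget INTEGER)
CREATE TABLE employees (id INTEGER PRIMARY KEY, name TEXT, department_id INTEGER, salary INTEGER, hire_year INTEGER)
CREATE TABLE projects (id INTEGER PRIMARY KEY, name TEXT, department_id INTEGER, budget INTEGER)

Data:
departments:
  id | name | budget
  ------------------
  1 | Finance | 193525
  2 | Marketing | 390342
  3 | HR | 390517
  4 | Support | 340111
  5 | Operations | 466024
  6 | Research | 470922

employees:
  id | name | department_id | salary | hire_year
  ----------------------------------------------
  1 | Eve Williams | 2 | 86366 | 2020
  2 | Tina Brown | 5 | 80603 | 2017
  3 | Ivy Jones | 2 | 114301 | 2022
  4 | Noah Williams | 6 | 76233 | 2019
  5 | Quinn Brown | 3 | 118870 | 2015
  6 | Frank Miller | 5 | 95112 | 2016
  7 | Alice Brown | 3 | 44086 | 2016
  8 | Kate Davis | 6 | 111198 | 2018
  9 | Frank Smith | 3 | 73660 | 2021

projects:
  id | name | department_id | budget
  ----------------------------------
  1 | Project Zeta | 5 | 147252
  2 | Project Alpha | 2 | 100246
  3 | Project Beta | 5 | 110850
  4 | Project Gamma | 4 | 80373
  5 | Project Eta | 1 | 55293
SELECT c.name, p.name AS department, c.hire_year, c.salary FROM employees c JOIN departments p ON c.department_id = p.id

Execution result:
name | department | hire_year | salary
Eve Williams | Marketing | 2020 | 86366
Tina Brown | Operations | 2017 | 80603
Ivy Jones | Marketing | 2022 | 114301
Noah Williams | Research | 2019 | 76233
Quinn Brown | HR | 2015 | 118870
Frank Miller | Operations | 2016 | 95112
Alice Brown | HR | 2016 | 44086
Kate Davis | Research | 2018 | 111198
Frank Smith | HR | 2021 | 73660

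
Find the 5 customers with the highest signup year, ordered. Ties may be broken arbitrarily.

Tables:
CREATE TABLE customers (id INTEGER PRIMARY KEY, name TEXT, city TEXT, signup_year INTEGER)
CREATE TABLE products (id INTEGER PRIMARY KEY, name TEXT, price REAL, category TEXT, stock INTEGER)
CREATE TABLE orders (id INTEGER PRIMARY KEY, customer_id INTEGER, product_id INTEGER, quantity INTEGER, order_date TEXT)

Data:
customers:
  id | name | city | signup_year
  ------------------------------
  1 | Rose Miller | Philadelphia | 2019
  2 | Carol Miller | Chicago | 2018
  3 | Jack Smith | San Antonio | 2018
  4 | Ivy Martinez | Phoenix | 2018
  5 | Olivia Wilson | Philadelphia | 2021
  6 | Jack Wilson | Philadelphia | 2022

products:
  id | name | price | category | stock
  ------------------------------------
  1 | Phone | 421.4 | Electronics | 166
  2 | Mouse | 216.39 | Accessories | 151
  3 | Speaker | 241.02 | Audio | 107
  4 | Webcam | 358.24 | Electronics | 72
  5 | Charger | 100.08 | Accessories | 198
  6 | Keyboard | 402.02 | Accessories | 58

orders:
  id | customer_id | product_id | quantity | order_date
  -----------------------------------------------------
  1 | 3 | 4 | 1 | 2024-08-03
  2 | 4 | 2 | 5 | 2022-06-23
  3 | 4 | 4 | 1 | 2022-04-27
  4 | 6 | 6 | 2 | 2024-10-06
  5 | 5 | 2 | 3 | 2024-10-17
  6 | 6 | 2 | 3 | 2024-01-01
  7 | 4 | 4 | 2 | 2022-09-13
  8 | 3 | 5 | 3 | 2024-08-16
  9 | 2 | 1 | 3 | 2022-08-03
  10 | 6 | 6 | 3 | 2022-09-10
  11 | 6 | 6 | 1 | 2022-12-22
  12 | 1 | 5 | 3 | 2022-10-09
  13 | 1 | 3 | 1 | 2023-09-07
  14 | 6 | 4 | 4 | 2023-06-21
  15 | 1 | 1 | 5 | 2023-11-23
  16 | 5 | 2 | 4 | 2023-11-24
SELECT name, signup_year FROM customers ORDER BY signup_year DESC LIMIT 5

Execution result:
name | signup_year
Jack Wilson | 2022
Olivia Wilson | 2021
Rose Miller | 2019
Carol Miller | 2018
Jack Smith | 2018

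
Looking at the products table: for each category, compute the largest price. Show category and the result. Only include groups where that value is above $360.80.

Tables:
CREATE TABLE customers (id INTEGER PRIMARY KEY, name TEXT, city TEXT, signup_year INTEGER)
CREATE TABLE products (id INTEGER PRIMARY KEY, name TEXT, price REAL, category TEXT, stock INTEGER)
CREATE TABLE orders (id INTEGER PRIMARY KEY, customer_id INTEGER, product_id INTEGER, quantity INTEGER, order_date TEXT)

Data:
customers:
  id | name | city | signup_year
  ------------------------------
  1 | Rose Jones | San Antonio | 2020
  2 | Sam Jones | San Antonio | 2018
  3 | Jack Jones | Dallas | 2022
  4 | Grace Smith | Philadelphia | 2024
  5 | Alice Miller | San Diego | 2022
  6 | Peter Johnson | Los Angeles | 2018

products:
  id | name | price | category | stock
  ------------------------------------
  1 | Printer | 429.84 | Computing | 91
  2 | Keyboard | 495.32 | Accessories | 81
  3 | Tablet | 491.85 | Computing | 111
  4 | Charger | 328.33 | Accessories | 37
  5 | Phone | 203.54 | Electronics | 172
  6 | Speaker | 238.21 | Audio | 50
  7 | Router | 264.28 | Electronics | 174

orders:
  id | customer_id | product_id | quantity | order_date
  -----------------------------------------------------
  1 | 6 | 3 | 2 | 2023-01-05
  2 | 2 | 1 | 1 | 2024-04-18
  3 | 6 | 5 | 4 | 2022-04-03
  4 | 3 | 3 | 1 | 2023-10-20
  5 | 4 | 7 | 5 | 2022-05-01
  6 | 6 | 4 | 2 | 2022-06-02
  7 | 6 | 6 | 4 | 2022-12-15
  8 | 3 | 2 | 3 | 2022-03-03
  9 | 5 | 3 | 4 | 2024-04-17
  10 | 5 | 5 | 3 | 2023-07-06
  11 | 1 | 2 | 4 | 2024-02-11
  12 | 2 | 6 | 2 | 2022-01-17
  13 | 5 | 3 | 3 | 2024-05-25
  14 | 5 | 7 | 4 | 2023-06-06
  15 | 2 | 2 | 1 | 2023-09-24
SELECT category, MAX(price) AS max_price FROM products GROUP BY category HAVING MAX(price) > 360.8

Execution result:
category | max_price
Accessories | 495.32
Computing | 491.85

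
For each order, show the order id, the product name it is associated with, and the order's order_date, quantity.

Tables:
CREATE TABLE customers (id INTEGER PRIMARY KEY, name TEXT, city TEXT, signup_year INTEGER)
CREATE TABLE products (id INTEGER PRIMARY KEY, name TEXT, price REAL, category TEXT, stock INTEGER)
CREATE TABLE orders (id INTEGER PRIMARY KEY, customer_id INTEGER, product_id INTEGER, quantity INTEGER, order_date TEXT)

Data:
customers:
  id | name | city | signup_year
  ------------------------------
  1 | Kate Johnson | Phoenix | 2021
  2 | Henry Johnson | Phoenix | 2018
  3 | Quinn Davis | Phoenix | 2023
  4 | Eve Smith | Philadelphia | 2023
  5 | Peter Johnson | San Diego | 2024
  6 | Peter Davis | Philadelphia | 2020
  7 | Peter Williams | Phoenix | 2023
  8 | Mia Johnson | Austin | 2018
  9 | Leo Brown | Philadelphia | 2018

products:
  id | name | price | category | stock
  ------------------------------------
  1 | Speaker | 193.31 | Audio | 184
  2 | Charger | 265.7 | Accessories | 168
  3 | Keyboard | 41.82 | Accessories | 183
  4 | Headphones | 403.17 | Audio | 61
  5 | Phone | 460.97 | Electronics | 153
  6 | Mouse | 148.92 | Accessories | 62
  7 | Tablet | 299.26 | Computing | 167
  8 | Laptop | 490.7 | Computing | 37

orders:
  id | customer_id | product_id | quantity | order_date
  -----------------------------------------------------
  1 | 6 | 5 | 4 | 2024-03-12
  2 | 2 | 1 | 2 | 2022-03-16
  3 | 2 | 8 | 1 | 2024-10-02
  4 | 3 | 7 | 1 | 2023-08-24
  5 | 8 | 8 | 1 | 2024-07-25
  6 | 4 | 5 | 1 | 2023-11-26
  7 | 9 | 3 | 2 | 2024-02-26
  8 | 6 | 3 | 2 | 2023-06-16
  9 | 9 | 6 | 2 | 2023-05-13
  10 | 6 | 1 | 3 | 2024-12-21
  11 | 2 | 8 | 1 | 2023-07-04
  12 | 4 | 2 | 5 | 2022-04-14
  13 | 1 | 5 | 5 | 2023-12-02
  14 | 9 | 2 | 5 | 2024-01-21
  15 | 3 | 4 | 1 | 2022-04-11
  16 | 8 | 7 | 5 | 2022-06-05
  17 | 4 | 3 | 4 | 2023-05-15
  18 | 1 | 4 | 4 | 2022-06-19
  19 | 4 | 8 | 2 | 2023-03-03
SELECT c.id, p.name AS product, c.order_date, c.quantity FROM orders c JOIN products p ON c.product_id = p.id

Execution result:
id | product | order_date | quantity
1 | Phone | 2024-03-12 | 4
2 | Speaker | 2022-03-16 | 2
3 | Laptop | 2024-10-02 | 1
4 | Tablet | 2023-08-24 | 1
5 | Laptop | 2024-07-25 | 1
6 | Phone | 2023-11-26 | 1
7 | Keyboard | 2024-02-26 | 2
8 | Keyboard | 2023-06-16 | 2
9 | Mouse | 2023-05-13 | 2
10 | Speaker | 2024-12-21 | 3
11 | Laptop | 2023-07-04 | 1
12 | Charger | 2022-04-14 | 5
13 | Phone | 2023-12-02 | 5
14 | Charger | 2024-01-21 | 5
15 | Headphones | 2022-04-11 | 1
16 | Tablet | 2022-06-05 | 5
17 | Keyboard | 2023-05-15 | 4
18 | Headphones | 2022-06-19 | 4
19 | Laptop | 2023-03-03 | 2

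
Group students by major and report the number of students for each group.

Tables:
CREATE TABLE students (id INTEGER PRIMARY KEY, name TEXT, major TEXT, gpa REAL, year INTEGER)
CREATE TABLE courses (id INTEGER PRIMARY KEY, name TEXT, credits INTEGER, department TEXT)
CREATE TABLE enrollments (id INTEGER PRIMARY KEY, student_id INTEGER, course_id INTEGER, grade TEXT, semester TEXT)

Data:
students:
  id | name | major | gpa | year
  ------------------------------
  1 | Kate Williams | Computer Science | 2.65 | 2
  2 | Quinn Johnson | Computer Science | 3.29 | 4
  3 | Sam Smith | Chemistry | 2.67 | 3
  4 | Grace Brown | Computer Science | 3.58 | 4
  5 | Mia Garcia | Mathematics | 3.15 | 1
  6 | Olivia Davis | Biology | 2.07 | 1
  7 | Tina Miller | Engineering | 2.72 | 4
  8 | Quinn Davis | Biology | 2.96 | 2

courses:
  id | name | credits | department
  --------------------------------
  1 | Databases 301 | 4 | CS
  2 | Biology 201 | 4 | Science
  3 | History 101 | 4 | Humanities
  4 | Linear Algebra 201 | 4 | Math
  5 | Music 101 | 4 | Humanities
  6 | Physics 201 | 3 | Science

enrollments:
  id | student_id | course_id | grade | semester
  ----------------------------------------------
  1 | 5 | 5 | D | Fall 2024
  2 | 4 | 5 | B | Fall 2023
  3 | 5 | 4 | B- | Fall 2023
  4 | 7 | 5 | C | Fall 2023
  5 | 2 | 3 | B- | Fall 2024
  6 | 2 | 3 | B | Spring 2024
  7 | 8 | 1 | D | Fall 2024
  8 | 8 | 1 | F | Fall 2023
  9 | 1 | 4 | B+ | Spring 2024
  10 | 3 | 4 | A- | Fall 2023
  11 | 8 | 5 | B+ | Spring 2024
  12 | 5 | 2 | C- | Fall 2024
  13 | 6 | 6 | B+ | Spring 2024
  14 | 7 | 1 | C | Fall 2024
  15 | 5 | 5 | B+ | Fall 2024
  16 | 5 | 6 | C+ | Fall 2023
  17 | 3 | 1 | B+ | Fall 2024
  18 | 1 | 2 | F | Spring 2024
SELECT major, COUNT(*) AS n FROM students GROUP BY major

Execution result:
major | n
Biology | 2
Chemistry | 1
Computer Science | 3
Engineering | 1
Mathematics | 1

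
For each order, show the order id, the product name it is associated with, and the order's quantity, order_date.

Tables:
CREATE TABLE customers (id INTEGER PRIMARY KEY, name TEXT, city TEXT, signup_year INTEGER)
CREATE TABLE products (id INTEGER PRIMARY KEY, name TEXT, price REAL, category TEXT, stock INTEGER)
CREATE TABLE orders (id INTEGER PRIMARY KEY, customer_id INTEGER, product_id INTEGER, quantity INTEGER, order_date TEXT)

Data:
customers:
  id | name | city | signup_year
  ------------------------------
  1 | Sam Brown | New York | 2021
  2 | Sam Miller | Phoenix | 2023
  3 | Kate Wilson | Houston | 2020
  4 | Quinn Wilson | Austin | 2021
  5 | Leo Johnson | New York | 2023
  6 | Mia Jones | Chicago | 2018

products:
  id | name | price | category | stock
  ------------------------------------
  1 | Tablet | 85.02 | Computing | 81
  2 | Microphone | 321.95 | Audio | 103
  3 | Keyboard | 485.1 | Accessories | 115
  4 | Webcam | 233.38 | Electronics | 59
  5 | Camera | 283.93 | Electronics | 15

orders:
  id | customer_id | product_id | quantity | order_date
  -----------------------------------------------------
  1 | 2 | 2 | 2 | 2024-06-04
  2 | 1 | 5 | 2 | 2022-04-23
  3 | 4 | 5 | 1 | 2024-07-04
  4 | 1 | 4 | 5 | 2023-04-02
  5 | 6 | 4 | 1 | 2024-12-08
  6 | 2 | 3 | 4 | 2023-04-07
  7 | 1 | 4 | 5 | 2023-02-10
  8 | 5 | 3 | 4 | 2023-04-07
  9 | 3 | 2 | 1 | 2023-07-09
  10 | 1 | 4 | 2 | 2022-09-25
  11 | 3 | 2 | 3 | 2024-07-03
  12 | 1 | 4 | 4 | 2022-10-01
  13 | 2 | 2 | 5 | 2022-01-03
SELECT c.id, p.name AS product, c.quantity, c.order_date FROM orders c JOIN products p ON c.product_id = p.id

Execution result:
id | product | quantity | order_date
1 | Microphone | 2 | 2024-06-04
2 | Camera | 2 | 2022-04-23
3 | Camera | 1 | 2024-07-04
4 | Webcam | 5 | 2023-04-02
5 | Webcam | 1 | 2024-12-08
6 | Keyboard | 4 | 2023-04-07
7 | Webcam | 5 | 2023-02-10
8 | Keyboard | 4 | 2023-04-07
9 | Microphone | 1 | 2023-07-09
10 | Webcam | 2 | 2022-09-25
11 | Microphone | 3 | 2024-07-03
12 | Webcam | 4 | 2022-10-01
13 | Microphone | 5 | 2022-01-03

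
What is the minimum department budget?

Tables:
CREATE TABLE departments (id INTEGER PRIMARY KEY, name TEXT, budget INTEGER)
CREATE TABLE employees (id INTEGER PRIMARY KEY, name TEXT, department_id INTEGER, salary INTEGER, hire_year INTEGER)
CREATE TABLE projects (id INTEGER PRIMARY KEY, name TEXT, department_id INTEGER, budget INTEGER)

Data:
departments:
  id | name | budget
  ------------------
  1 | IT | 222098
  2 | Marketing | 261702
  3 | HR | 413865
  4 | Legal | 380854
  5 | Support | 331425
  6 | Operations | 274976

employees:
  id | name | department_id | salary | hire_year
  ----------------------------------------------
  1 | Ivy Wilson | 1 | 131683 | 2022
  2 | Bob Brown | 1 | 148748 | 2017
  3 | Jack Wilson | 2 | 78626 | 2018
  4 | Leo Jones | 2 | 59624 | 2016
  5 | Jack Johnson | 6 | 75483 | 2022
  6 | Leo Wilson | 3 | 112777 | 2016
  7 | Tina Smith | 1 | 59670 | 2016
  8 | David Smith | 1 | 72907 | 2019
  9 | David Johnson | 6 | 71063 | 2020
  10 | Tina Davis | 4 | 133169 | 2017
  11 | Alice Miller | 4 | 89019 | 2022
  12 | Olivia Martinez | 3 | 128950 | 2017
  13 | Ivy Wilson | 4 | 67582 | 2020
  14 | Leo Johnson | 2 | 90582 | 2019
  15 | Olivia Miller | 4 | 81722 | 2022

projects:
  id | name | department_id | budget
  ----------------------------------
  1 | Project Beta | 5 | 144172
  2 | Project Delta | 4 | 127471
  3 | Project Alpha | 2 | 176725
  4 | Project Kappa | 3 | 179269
SELECT MIN(budget) FROM departments

Execution result:
222098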